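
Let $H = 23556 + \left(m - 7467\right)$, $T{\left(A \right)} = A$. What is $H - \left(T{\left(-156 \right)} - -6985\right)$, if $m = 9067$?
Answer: $18327$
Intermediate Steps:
$H = 25156$ ($H = 23556 + \left(9067 - 7467\right) = 23556 + 1600 = 25156$)
$H - \left(T{\left(-156 \right)} - -6985\right) = 25156 - \left(-156 - -6985\right) = 25156 - \left(-156 + 6985\right) = 25156 - 6829 = 18327$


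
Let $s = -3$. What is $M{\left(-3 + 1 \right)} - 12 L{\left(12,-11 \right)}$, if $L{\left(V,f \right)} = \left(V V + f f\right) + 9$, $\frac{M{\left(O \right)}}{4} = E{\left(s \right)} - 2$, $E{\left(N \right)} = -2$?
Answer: $-3304$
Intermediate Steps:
$M{\left(O \right)} = -16$ ($M{\left(O \right)} = 4 \left(-2 - 2\right) = 4 \left(-4\right) = -16$)
$L{\left(V,f \right)} = 9 + V^{2} + f^{2}$ ($L{\left(V,f \right)} = \left(V^{2} + f^{2}\right) + 9 = 9 + V^{2} + f^{2}$)
$M{\left(-3 + 1 \right)} - 12 L{\left(12,-11 \right)} = -16 - 12 \left(9 + 12^{2} + \left(-11\right)^{2}\right) = -16 - 12 \left(9 + 144 + 121\right) = -16 - 3288 = -3304$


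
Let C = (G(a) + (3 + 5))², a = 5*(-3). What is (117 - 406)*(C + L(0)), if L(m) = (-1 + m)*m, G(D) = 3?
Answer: -34969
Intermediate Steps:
a = -15
L(m) = m*(-1 + m)
C = 121 (C = (3 + (3 + 5))² = (3 + 8)² = 11² = 121)
(117 - 406)*(C + L(0)) = (117 - 406)*(121 + 0*(-1 + 0)) = -289*(121 + 0*(-1)) = -289*(121 + 0) = -289*121 = -34969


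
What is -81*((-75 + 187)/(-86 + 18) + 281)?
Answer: -384669/17 ≈ -22628.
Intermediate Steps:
-81*((-75 + 187)/(-86 + 18) + 281) = -81*(112/(-68) + 281) = -81*(112*(-1/68) + 281) = -81*(-28/17 + 281) = -81*4749/17 = -384669/17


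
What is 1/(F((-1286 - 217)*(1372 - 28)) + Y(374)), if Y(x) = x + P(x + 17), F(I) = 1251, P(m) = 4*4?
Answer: 1/1641 ≈ 0.00060938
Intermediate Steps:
P(m) = 16
Y(x) = 16 + x (Y(x) = x + 16 = 16 + x)
1/(F((-1286 - 217)*(1372 - 28)) + Y(374)) = 1/(1251 + (16 + 374)) = 1/(1251 + 390) = 1/1641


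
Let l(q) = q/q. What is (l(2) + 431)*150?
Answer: 64800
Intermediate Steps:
l(q) = 1
(l(2) + 431)*150 = (1 + 431)*150 = 432*150 = 64800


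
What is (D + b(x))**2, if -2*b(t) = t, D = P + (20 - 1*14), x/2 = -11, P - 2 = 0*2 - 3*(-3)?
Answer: 784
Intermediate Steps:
P = 11 (P = 2 + (0*2 - 3*(-3)) = 2 + (0 + 9) = 2 + 9 = 11)
x = -22 (x = 2*(-11) = -22)
D = 17 (D = 11 + (20 - 1*14) = 11 + (20 - 14) = 11 + 6 = 17)
b(t) = -t/2
(D + b(x))**2 = (17 - 1/2*(-22))**2 = (17 + 11)**2 = 28**2 = 784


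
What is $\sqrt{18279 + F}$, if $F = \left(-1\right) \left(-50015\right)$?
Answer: $\sqrt{68294} \approx 261.33$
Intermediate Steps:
$F = 50015$
$\sqrt{18279 + F} = \sqrt{18279 + 50015} = \sqrt{68294}$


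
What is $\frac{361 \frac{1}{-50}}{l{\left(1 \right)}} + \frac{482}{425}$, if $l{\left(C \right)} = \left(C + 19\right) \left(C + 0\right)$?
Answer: $\frac{13143}{17000} \approx 0.77312$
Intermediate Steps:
$l{\left(C \right)} = C \left(19 + C\right)$ ($l{\left(C \right)} = \left(19 + C\right) C = C \left(19 + C\right)$)
$\frac{361 \frac{1}{-50}}{l{\left(1 \right)}} + \frac{482}{425} = \frac{361 \frac{1}{-50}}{1 \left(19 + 1\right)} + \frac{482}{425} = \frac{361 \left(- \frac{1}{50}\right)}{1 \cdot 20} + 482 \cdot \frac{1}{425} = - \frac{361}{50 \cdot 20} + \frac{482}{425} = \left(- \frac{361}{50}\right) \frac{1}{20} + \frac{482}{425} = - \frac{361}{1000} + \frac{482}{425} = \frac{13143}{17000}$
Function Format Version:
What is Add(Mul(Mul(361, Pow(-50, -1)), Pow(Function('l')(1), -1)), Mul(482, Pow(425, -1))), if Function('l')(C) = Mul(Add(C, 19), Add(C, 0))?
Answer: Rational(13143, 17000) ≈ 0.77312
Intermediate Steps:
Function('l')(C) = Mul(C, Add(19, C)) (Function('l')(C) = Mul(Add(19, C), C) = Mul(C, Add(19, C)))
Add(Mul(Mul(361, Pow(-50, -1)), Pow(Function('l')(1), -1)), Mul(482, Pow(425, -1))) = Add(Mul(Mul(361, Pow(-50, -1)), Pow(Mul(1, Add(19, 1)), -1)), Mul(482, Pow(425, -1))) = Add(Mul(Mul(361, Rational(-1, 50)), Pow(Mul(1, 20), -1)), Mul(482, Rational(1, 425))) = Add(Mul(Rational(-361, 50), Pow(20, -1)), Rational(482, 425)) = Add(Mul(Rational(-361, 50), Rational(1, 20)), Rational(482, 425)) = Add(Rational(-361, 1000), Rational(482, 425)) = Rational(13143, 17000)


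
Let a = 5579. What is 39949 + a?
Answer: 45528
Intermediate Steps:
39949 + a = 39949 + 5579 = 45528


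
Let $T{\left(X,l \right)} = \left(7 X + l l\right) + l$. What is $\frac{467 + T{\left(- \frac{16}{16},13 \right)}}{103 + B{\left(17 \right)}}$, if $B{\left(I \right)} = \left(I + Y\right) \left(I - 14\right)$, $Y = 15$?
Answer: $\frac{642}{199} \approx 3.2261$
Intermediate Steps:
$T{\left(X,l \right)} = l + l^{2} + 7 X$ ($T{\left(X,l \right)} = \left(7 X + l^{2}\right) + l = \left(l^{2} + 7 X\right) + l = l + l^{2} + 7 X$)
$B{\left(I \right)} = \left(-14 + I\right) \left(15 + I\right)$ ($B{\left(I \right)} = \left(I + 15\right) \left(I - 14\right) = \left(15 + I\right) \left(-14 + I\right) = \left(-14 + I\right) \left(15 + I\right)$)
$\frac{467 + T{\left(- \frac{16}{16},13 \right)}}{103 + B{\left(17 \right)}} = \frac{467 + \left(13 + 13^{2} + 7 \left(- \frac{16}{16}\right)\right)}{103 + \left(-210 + 17 + 17^{2}\right)} = \frac{467 + \left(13 + 169 + 7 \left(\left(-16\right) \frac{1}{16}\right)\right)}{103 + \left(-210 + 17 + 289\right)} = \frac{467 + \left(13 + 169 + 7 \left(-1\right)\right)}{103 + 96} = \frac{467 + \left(13 + 169 - 7\right)}{199} = \left(467 + 175\right) \frac{1}{199} = 642 \cdot \frac{1}{199} = \frac{642}{199}$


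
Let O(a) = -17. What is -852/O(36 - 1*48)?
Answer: 852/17 ≈ 50.118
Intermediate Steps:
-852/O(36 - 1*48) = -852/(-17) = -852*(-1/17) = 852/17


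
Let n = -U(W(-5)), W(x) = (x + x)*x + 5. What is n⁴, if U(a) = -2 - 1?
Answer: 81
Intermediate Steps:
W(x) = 5 + 2*x² (W(x) = (2*x)*x + 5 = 2*x² + 5 = 5 + 2*x²)
U(a) = -3
n = 3 (n = -1*(-3) = 3)
n⁴ = 3⁴ = 81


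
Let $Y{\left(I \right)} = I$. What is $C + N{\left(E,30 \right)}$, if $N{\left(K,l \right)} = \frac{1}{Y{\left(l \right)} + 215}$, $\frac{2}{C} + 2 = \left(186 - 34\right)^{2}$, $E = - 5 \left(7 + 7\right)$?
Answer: $\frac{11796}{2829995} \approx 0.0041682$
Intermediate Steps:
$E = -70$ ($E = \left(-5\right) 14 = -70$)
$C = \frac{1}{11551}$ ($C = \frac{2}{-2 + \left(186 - 34\right)^{2}} = \frac{2}{-2 + 152^{2}} = \frac{2}{-2 + 23104} = \frac{2}{23102} = 2 \cdot \frac{1}{23102} = \frac{1}{11551} \approx 8.6573 \cdot 10^{-5}$)
$N{\left(K,l \right)} = \frac{1}{215 + l}$ ($N{\left(K,l \right)} = \frac{1}{l + 215} = \frac{1}{215 + l}$)
$C + N{\left(E,30 \right)} = \frac{1}{11551} + \frac{1}{215 + 30} = \frac{1}{11551} + \frac{1}{245} = \frac{11796}{2829995}$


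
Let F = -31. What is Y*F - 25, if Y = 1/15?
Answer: -406/15 ≈ -27.067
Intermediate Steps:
Y = 1/15 ≈ 0.066667
Y*F - 25 = (1/15)*(-31) - 25 = -31/15 - 25 = -406/15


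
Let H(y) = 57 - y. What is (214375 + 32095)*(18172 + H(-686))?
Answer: 4661980050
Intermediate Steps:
(214375 + 32095)*(18172 + H(-686)) = (214375 + 32095)*(18172 + (57 - 1*(-686))) = 246470*(18172 + (57 + 686)) = 246470*(18172 + 743) = 246470*18915 = 4661980050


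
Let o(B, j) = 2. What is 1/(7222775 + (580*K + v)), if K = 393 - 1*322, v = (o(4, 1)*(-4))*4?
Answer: 1/7263923 ≈ 1.3767e-7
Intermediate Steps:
v = -32 (v = (2*(-4))*4 = -8*4 = -32)
K = 71 (K = 393 - 322 = 71)
1/(7222775 + (580*K + v)) = 1/(7222775 + (580*71 - 32)) = 1/(7222775 + (41180 - 32)) = 1/(7222775 + 41148) = 1/7263923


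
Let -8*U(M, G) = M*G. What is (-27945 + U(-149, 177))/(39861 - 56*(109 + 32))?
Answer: -65729/85240 ≈ -0.77110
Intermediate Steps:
U(M, G) = -G*M/8 (U(M, G) = -M*G/8 = -G*M/8)
(-27945 + U(-149, 177))/(39861 - 56*(109 + 32)) = (-27945 - ⅛*177*(-149))/(39861 - 56*(109 + 32)) = (-27945 + 26373/8)/(39861 - 56*141) = -197187/(8*(39861 - 7896)) = -197187/8/31965 = -197187/8*1/31965 = -65729/85240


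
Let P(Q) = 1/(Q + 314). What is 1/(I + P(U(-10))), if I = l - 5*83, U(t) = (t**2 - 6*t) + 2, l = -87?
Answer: -476/238951 ≈ -0.0019920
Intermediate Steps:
U(t) = 2 + t**2 - 6*t
I = -502 (I = -87 - 5*83 = -87 - 415 = -502)
P(Q) = 1/(314 + Q)
1/(I + P(U(-10))) = 1/(-502 + 1/(314 + (2 + (-10)**2 - 6*(-10)))) = 1/(-502 + 1/(314 + (2 + 100 + 60))) = 1/(-502 + 1/(314 + 162)) = 1/(-502 + 1/476) = 1/(-238951/476) = -476/238951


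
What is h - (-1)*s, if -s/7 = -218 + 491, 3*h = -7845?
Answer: -4526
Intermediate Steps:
h = -2615 (h = (⅓)*(-7845) = -2615)
s = -1911 (s = -7*(-218 + 491) = -7*273 = -1911)
h - (-1)*s = -2615 - (-1)*(-1911) = -2615 - 1*1911 = -2615 - 1911 = -4526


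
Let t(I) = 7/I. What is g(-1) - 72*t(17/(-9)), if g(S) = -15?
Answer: 4281/17 ≈ 251.82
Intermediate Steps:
g(-1) - 72*t(17/(-9)) = -15 - 504/(17/(-9)) = -15 - 504/(17*(-⅑)) = -15 - 504/(-17/9) = -15 - 504*(-9)/17 = -15 - 72*(-63/17) = -15 + 4536/17 = 4281/17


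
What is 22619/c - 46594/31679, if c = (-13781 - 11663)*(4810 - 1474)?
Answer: -3955670434597/2688951027936 ≈ -1.4711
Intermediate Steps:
c = -84881184 (c = -25444*3336 = -84881184)
22619/c - 46594/31679 = 22619/(-84881184) - 46594/31679 = 22619*(-1/84881184) - 46594*1/31679 = -22619/84881184 - 46594/31679 = -3955670434597/2688951027936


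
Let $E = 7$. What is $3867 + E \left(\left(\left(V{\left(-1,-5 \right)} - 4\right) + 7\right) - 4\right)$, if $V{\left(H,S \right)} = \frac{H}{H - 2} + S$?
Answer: $\frac{11482}{3} \approx 3827.3$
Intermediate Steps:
$V{\left(H,S \right)} = S + \frac{H}{-2 + H}$ ($V{\left(H,S \right)} = \frac{H}{-2 + H} + S = S + \frac{H}{-2 + H}$)
$3867 + E \left(\left(\left(V{\left(-1,-5 \right)} - 4\right) + 7\right) - 4\right) = 3867 + 7 \left(\left(\left(\frac{-1 - -10 - -5}{-2 - 1} - 4\right) + 7\right) - 4\right) = 3867 + 7 \left(\left(\left(\frac{-1 + 10 + 5}{-3} - 4\right) + 7\right) - 4\right) = 3867 + 7 \left(\left(\left(\left(- \frac{1}{3}\right) 14 - 4\right) + 7\right) - 4\right) = 3867 + 7 \left(\left(\left(- \frac{14}{3} - 4\right) + 7\right) - 4\right) = 3867 + 7 \left(\left(- \frac{26}{3} + 7\right) - 4\right) = 3867 + 7 \left(- \frac{5}{3} - 4\right) = 3867 + 7 \left(- \frac{17}{3}\right) = 3867 - \frac{119}{3} = \frac{11482}{3}$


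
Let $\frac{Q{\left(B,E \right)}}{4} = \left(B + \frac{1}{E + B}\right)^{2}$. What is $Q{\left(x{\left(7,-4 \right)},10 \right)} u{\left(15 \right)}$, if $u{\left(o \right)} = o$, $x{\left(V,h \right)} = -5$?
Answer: $\frac{6912}{5} \approx 1382.4$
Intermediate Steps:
$Q{\left(B,E \right)} = 4 \left(B + \frac{1}{B + E}\right)^{2}$ ($Q{\left(B,E \right)} = 4 \left(B + \frac{1}{E + B}\right)^{2} = 4 \left(B + \frac{1}{B + E}\right)^{2}$)
$Q{\left(x{\left(7,-4 \right)},10 \right)} u{\left(15 \right)} = \frac{4 \left(1 + \left(-5\right)^{2} - 50\right)^{2}}{\left(-5 + 10\right)^{2}} \cdot 15 = \frac{4 \left(1 + 25 - 50\right)^{2}}{25} \cdot 15 = 4 \cdot \frac{1}{25} \left(-24\right)^{2} \cdot 15 = 4 \cdot \frac{1}{25} \cdot 576 \cdot 15 = \frac{2304}{25} \cdot 15 = \frac{6912}{5}$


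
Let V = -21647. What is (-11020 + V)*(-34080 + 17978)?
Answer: 526004034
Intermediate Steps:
(-11020 + V)*(-34080 + 17978) = (-11020 - 21647)*(-34080 + 17978) = -32667*(-16102) = 526004034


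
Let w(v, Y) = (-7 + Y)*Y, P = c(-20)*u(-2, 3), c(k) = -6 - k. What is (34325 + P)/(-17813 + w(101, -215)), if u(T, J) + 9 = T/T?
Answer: 34213/29917 ≈ 1.1436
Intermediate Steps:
u(T, J) = -8 (u(T, J) = -9 + T/T = -9 + 1 = -8)
P = -112 (P = (-6 - 1*(-20))*(-8) = (-6 + 20)*(-8) = 14*(-8) = -112)
w(v, Y) = Y*(-7 + Y)
(34325 + P)/(-17813 + w(101, -215)) = (34325 - 112)/(-17813 - 215*(-7 - 215)) = 34213/(-17813 - 215*(-222)) = 34213/(-17813 + 47730) = 34213/29917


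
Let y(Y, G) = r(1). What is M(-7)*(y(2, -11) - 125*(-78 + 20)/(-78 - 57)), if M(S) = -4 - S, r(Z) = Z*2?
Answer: -1396/9 ≈ -155.11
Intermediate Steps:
r(Z) = 2*Z
y(Y, G) = 2 (y(Y, G) = 2*1 = 2)
M(-7)*(y(2, -11) - 125*(-78 + 20)/(-78 - 57)) = (-4 - 1*(-7))*(2 - 125*(-78 + 20)/(-78 - 57)) = (-4 + 7)*(2 - 125/((-135/(-58)))) = 3*(2 - 125/((-135*(-1/58)))) = 3*(2 - 125/135/58) = 3*(2 - 125*58/135) = 3*(2 - 1450/27) = 3*(-1396/27) = -1396/9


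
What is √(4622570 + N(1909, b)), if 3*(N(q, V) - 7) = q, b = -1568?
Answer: 2*√10402230/3 ≈ 2150.2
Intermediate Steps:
N(q, V) = 7 + q/3
√(4622570 + N(1909, b)) = √(4622570 + (7 + (⅓)*1909)) = √(4622570 + (7 + 1909/3)) = √(4622570 + 1930/3) = √(13869640/3) = 2*√10402230/3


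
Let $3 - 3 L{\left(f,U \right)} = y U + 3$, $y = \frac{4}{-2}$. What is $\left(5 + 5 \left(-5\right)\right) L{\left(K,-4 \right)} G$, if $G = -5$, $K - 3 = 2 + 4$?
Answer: $- \frac{800}{3} \approx -266.67$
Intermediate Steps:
$K = 9$ ($K = 3 + \left(2 + 4\right) = 3 + 6 = 9$)
$y = -2$ ($y = 4 \left(- \frac{1}{2}\right) = -2$)
$L{\left(f,U \right)} = \frac{2 U}{3}$ ($L{\left(f,U \right)} = 1 - \frac{- 2 U + 3}{3} = 1 - \frac{3 - 2 U}{3} = 1 + \left(-1 + \frac{2 U}{3}\right) = \frac{2 U}{3}$)
$\left(5 + 5 \left(-5\right)\right) L{\left(K,-4 \right)} G = \left(5 + 5 \left(-5\right)\right) \frac{2}{3} \left(-4\right) \left(-5\right) = \left(5 - 25\right) \left(- \frac{8}{3}\right) \left(-5\right) = \left(-20\right) \left(- \frac{8}{3}\right) \left(-5\right) = \frac{160}{3} \left(-5\right) = - \frac{800}{3}$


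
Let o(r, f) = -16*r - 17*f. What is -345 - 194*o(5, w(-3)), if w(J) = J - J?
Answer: 15175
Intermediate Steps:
w(J) = 0
o(r, f) = -17*f - 16*r
-345 - 194*o(5, w(-3)) = -345 - 194*(-17*0 - 16*5) = -345 - 194*(0 - 80) = -345 - 194*(-80) = -345 + 15520 = 15175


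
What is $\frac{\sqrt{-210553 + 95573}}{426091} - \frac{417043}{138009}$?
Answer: $- \frac{417043}{138009} + \frac{2 i \sqrt{28745}}{426091} \approx -3.0219 + 0.00079581 i$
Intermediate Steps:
$\frac{\sqrt{-210553 + 95573}}{426091} - \frac{417043}{138009} = \sqrt{-114980} \cdot \frac{1}{426091} - \frac{417043}{138009} = 2 i \sqrt{28745} \cdot \frac{1}{426091} - \frac{417043}{138009} = \frac{2 i \sqrt{28745}}{426091} - \frac{417043}{138009} = - \frac{417043}{138009} + \frac{2 i \sqrt{28745}}{426091}$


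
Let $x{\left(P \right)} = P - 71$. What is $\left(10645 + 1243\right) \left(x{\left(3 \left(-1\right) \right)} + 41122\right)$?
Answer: $487978624$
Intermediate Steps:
$x{\left(P \right)} = -71 + P$
$\left(10645 + 1243\right) \left(x{\left(3 \left(-1\right) \right)} + 41122\right) = \left(10645 + 1243\right) \left(\left(-71 + 3 \left(-1\right)\right) + 41122\right) = 11888 \left(\left(-71 - 3\right) + 41122\right) = 11888 \left(-74 + 41122\right) = 11888 \cdot 41048 = 487978624$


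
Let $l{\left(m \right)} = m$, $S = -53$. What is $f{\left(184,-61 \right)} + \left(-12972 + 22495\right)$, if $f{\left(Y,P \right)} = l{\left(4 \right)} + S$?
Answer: $9474$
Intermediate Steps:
$f{\left(Y,P \right)} = -49$ ($f{\left(Y,P \right)} = 4 - 53 = -49$)
$f{\left(184,-61 \right)} + \left(-12972 + 22495\right) = -49 + \left(-12972 + 22495\right) = -49 + 9523 = 9474$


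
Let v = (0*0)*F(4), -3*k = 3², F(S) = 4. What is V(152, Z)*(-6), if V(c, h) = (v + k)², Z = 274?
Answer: -54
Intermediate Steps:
k = -3 (k = -⅓*3² = -⅓*9 = -3)
v = 0 (v = (0*0)*4 = 0*4 = 0)
V(c, h) = 9 (V(c, h) = (0 - 3)² = (-3)² = 9)
V(152, Z)*(-6) = 9*(-6) = -54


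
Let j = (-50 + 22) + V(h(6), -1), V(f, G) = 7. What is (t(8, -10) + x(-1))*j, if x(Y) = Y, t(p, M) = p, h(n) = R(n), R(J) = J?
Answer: -147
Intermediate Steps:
h(n) = n
j = -21 (j = (-50 + 22) + 7 = -28 + 7 = -21)
(t(8, -10) + x(-1))*j = (8 - 1)*(-21) = 7*(-21) = -147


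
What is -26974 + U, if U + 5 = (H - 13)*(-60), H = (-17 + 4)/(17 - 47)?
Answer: -26225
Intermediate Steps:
H = 13/30 (H = -13/(-30) = -13*(-1/30) = 13/30 ≈ 0.43333)
U = 749 (U = -5 + (13/30 - 13)*(-60) = -5 - 377/30*(-60) = -5 + 754 = 749)
-26974 + U = -26974 + 749 = -26225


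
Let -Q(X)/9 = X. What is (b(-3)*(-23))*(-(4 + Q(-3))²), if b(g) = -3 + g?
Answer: -132618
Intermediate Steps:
Q(X) = -9*X
(b(-3)*(-23))*(-(4 + Q(-3))²) = ((-3 - 3)*(-23))*(-(4 - 9*(-3))²) = (-6*(-23))*(-(4 + 27)²) = 138*(-1*31²) = 138*(-1*961) = 138*(-961) = -132618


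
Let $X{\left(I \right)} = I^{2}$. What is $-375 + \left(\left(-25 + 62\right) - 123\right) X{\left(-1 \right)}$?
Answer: $-461$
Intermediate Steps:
$-375 + \left(\left(-25 + 62\right) - 123\right) X{\left(-1 \right)} = -375 + \left(\left(-25 + 62\right) - 123\right) \left(-1\right)^{2} = -375 + \left(37 - 123\right) 1 = -375 - 86 = -461$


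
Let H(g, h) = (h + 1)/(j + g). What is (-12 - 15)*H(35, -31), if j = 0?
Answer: 162/7 ≈ 23.143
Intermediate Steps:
H(g, h) = (1 + h)/g (H(g, h) = (h + 1)/(0 + g) = (1 + h)/g)
(-12 - 15)*H(35, -31) = (-12 - 15)*((1 - 31)/35) = -27*(-30)/35 = -27*(-6/7) = 162/7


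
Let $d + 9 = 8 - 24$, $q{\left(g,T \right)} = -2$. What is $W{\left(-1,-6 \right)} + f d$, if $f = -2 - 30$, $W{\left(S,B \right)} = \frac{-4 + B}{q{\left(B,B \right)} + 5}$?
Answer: $\frac{2390}{3} \approx 796.67$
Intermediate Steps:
$d = -25$ ($d = -9 + \left(8 - 24\right) = -9 - 16 = -25$)
$W{\left(S,B \right)} = - \frac{4}{3} + \frac{B}{3}$ ($W{\left(S,B \right)} = \frac{-4 + B}{-2 + 5} = \frac{-4 + B}{3} = \left(-4 + B\right) \frac{1}{3} = - \frac{4}{3} + \frac{B}{3}$)
$f = -32$ ($f = -2 - 30 = -32$)
$W{\left(-1,-6 \right)} + f d = \left(- \frac{4}{3} + \frac{1}{3} \left(-6\right)\right) - -800 = \left(- \frac{4}{3} - 2\right) + 800 = - \frac{10}{3} + 800 = \frac{2390}{3}$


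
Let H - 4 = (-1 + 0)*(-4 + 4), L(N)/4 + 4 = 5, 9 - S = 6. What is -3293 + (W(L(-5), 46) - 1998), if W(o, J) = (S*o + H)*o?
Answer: -5227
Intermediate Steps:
S = 3 (S = 9 - 1*6 = 9 - 6 = 3)
L(N) = 4 (L(N) = -16 + 4*5 = -16 + 20 = 4)
H = 4 (H = 4 + (-1 + 0)*(-4 + 4) = 4 - 1*0 = 4 + 0 = 4)
W(o, J) = o*(4 + 3*o) (W(o, J) = (3*o + 4)*o = (4 + 3*o)*o = o*(4 + 3*o))
-3293 + (W(L(-5), 46) - 1998) = -3293 + (4*(4 + 3*4) - 1998) = -3293 + (4*(4 + 12) - 1998) = -3293 + (4*16 - 1998) = -3293 + (64 - 1998) = -3293 - 1934 = -5227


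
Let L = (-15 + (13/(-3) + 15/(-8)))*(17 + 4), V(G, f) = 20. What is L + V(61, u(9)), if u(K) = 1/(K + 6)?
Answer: -3403/8 ≈ -425.38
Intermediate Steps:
u(K) = 1/(6 + K)
L = -3563/8 (L = (-15 + (13*(-⅓) + 15*(-⅛)))*21 = (-15 + (-13/3 - 15/8))*21 = (-15 - 149/24)*21 = -509/24*21 = -3563/8 ≈ -445.38)
L + V(61, u(9)) = -3563/8 + 20 = -3403/8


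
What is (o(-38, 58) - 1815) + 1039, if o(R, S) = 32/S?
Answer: -22488/29 ≈ -775.45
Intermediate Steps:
(o(-38, 58) - 1815) + 1039 = (32/58 - 1815) + 1039 = (32*(1/58) - 1815) + 1039 = (16/29 - 1815) + 1039 = -52619/29 + 1039 = -22488/29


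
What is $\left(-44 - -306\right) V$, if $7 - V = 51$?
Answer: $-11528$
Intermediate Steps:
$V = -44$ ($V = 7 - 51 = -44$)
$\left(-44 - -306\right) V = \left(-44 - -306\right) \left(-44\right) = \left(-44 + 306\right) \left(-44\right) = 262 \left(-44\right) = -11528$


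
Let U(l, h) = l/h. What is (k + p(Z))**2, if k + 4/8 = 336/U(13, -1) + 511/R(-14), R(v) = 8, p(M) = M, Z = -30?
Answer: 613089/10816 ≈ 56.684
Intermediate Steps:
k = 3903/104 (k = -1/2 + (336/((13/(-1))) + 511/8) = -1/2 + (336/((13*(-1))) + 511*(1/8)) = -1/2 + (336/(-13) + 511/8) = -1/2 + (336*(-1/13) + 511/8) = -1/2 + (-336/13 + 511/8) = -1/2 + 3955/104 = 3903/104 ≈ 37.529)
(k + p(Z))**2 = (3903/104 - 30)**2 = (783/104)**2 = 613089/10816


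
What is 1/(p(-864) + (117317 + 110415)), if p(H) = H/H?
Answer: 1/227733 ≈ 4.3911e-6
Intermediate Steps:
p(H) = 1
1/(p(-864) + (117317 + 110415)) = 1/(1 + (117317 + 110415)) = 1/(1 + 227732) = 1/227733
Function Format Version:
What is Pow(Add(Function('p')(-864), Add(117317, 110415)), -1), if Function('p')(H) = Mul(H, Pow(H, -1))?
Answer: Rational(1, 227733) ≈ 4.3911e-6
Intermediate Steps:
Function('p')(H) = 1
Pow(Add(Function('p')(-864), Add(117317, 110415)), -1) = Pow(Add(1, Add(117317, 110415)), -1) = Pow(Add(1, 227732), -1) = Pow(227733, -1) = Rational(1, 227733)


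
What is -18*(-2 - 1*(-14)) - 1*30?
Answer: -246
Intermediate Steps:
-18*(-2 - 1*(-14)) - 1*30 = -18*(-2 + 14) - 30 = -18*12 - 30 = -216 - 30 = -246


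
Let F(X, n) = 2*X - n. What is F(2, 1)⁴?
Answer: 81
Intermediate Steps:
F(X, n) = -n + 2*X
F(2, 1)⁴ = (-1*1 + 2*2)⁴ = (-1 + 4)⁴ = 3⁴ = 81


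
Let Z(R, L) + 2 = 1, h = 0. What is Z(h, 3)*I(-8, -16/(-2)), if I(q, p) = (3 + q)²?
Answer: -25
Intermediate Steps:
Z(R, L) = -1 (Z(R, L) = -2 + 1 = -1)
Z(h, 3)*I(-8, -16/(-2)) = -(3 - 8)² = -1*(-5)² = -1*25 = -25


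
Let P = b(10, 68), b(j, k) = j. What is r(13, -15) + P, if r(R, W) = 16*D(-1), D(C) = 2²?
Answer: 74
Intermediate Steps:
D(C) = 4
P = 10
r(R, W) = 64 (r(R, W) = 16*4 = 64)
r(13, -15) + P = 64 + 10 = 74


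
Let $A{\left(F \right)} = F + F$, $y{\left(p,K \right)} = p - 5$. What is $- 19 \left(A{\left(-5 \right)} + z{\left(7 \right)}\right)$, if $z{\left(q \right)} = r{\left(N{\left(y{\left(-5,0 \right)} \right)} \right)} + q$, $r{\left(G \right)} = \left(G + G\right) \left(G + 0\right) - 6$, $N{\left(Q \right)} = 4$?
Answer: $-437$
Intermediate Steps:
$y{\left(p,K \right)} = -5 + p$ ($y{\left(p,K \right)} = p - 5 = -5 + p$)
$A{\left(F \right)} = 2 F$
$r{\left(G \right)} = -6 + 2 G^{2}$ ($r{\left(G \right)} = 2 G G - 6 = 2 G^{2} - 6 = -6 + 2 G^{2}$)
$z{\left(q \right)} = 26 + q$ ($z{\left(q \right)} = \left(-6 + 2 \cdot 4^{2}\right) + q = \left(-6 + 2 \cdot 16\right) + q = \left(-6 + 32\right) + q = 26 + q$)
$- 19 \left(A{\left(-5 \right)} + z{\left(7 \right)}\right) = - 19 \left(2 \left(-5\right) + \left(26 + 7\right)\right) = - 19 \left(-10 + 33\right) = \left(-19\right) 23 = -437$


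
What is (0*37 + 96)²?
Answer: 9216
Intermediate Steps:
(0*37 + 96)² = (0 + 96)² = 96² = 9216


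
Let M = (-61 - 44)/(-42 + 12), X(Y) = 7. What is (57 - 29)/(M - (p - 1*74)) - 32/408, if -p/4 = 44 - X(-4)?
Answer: 1052/23001 ≈ 0.045737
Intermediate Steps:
p = -148 (p = -4*(44 - 1*7) = -4*(44 - 7) = -4*37 = -148)
M = 7/2 (M = -105/(-30) = -105*(-1/30) = 7/2 ≈ 3.5000)
(57 - 29)/(M - (p - 1*74)) - 32/408 = (57 - 29)/(7/2 - (-148 - 1*74)) - 32/408 = 28/(7/2 - (-148 - 74)) - 32*1/408 = 28/(7/2 - 1*(-222)) - 4/51 = 28/(7/2 + 222) - 4/51 = 28/(451/2) - 4/51 = 28*(2/451) - 4/51 = 56/451 - 4/51 = 1052/23001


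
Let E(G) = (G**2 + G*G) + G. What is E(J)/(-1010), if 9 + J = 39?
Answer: -183/101 ≈ -1.8119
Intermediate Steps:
J = 30 (J = -9 + 39 = 30)
E(G) = G + 2*G**2 (E(G) = (G**2 + G**2) + G = 2*G**2 + G = G + 2*G**2)
E(J)/(-1010) = (30*(1 + 2*30))/(-1010) = (30*(1 + 60))*(-1/1010) = (30*61)*(-1/1010) = 1830*(-1/1010) = -183/101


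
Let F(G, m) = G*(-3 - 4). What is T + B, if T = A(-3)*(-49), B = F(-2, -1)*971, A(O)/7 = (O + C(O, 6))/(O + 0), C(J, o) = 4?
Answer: 41125/3 ≈ 13708.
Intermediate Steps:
F(G, m) = -7*G (F(G, m) = G*(-7) = -7*G)
A(O) = 7*(4 + O)/O (A(O) = 7*((O + 4)/(O + 0)) = 7*((4 + O)/O) = 7*(4 + O)/O)
B = 13594 (B = -7*(-2)*971 = 14*971 = 13594)
T = 343/3 (T = (7 + 28/(-3))*(-49) = (7 + 28*(-⅓))*(-49) = (7 - 28/3)*(-49) = -7/3*(-49) = 343/3 ≈ 114.33)
T + B = 343/3 + 13594 = 41125/3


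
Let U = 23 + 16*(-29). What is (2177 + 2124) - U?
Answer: 4742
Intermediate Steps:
U = -441 (U = 23 - 464 = -441)
(2177 + 2124) - U = (2177 + 2124) - 1*(-441) = 4301 + 441 = 4742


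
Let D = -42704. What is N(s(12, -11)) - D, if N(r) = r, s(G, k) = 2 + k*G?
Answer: 42574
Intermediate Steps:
s(G, k) = 2 + G*k
N(s(12, -11)) - D = (2 + 12*(-11)) - 1*(-42704) = (2 - 132) + 42704 = -130 + 42704 = 42574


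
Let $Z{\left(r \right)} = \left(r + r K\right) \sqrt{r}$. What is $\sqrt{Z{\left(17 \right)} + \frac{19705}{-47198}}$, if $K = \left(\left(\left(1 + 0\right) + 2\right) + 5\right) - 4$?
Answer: $\frac{\sqrt{-930036590 + 189350352340 \sqrt{17}}}{47198} \approx 18.71$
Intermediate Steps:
$K = 4$ ($K = \left(\left(1 + 2\right) + 5\right) - 4 = \left(3 + 5\right) - 4 = 8 - 4 = 4$)
$Z{\left(r \right)} = 5 r^{\frac{3}{2}}$ ($Z{\left(r \right)} = \left(r + r 4\right) \sqrt{r} = \left(r + 4 r\right) \sqrt{r} = 5 r \sqrt{r} = 5 r^{\frac{3}{2}}$)
$\sqrt{Z{\left(17 \right)} + \frac{19705}{-47198}} = \sqrt{5 \cdot 17^{\frac{3}{2}} + \frac{19705}{-47198}} = \sqrt{5 \cdot 17 \sqrt{17} + 19705 \left(- \frac{1}{47198}\right)} = \sqrt{85 \sqrt{17} - \frac{19705}{47198}} = \sqrt{- \frac{19705}{47198} + 85 \sqrt{17}}$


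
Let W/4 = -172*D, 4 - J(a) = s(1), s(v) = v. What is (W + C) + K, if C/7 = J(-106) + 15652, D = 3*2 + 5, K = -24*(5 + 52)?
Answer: 100649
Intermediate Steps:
J(a) = 3 (J(a) = 4 - 1*1 = 4 - 1 = 3)
K = -1368 (K = -24*57 = -1368)
D = 11 (D = 6 + 5 = 11)
W = -7568 (W = 4*(-172*11) = 4*(-1892) = -7568)
C = 109585 (C = 7*(3 + 15652) = 7*15655 = 109585)
(W + C) + K = (-7568 + 109585) - 1368 = 102017 - 1368 = 100649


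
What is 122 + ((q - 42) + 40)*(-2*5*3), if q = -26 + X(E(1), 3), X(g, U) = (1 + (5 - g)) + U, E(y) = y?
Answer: 722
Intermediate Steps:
X(g, U) = 6 + U - g (X(g, U) = (6 - g) + U = 6 + U - g)
q = -18 (q = -26 + (6 + 3 - 1*1) = -26 + (6 + 3 - 1) = -26 + 8 = -18)
122 + ((q - 42) + 40)*(-2*5*3) = 122 + ((-18 - 42) + 40)*(-2*5*3) = 122 + (-60 + 40)*(-10*3) = 122 - 20*(-30) = 122 + 600 = 722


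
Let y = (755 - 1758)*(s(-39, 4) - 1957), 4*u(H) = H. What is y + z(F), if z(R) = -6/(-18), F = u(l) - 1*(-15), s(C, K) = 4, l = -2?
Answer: 5876578/3 ≈ 1.9589e+6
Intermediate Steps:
u(H) = H/4
F = 29/2 (F = (¼)*(-2) - 1*(-15) = -½ + 15 = 29/2 ≈ 14.500)
y = 1958859 (y = (755 - 1758)*(4 - 1957) = -1003*(-1953) = 1958859)
z(R) = ⅓ (z(R) = -6*(-1/18) = ⅓)
y + z(F) = 1958859 + ⅓ = 5876578/3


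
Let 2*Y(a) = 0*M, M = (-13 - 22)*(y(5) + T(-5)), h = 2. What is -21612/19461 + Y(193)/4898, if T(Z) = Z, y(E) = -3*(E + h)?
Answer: -7204/6487 ≈ -1.1105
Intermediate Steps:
y(E) = -6 - 3*E (y(E) = -3*(E + 2) = -3*(2 + E) = -6 - 3*E)
M = 910 (M = (-13 - 22)*((-6 - 3*5) - 5) = -35*((-6 - 15) - 5) = -35*(-21 - 5) = -35*(-26) = 910)
Y(a) = 0 (Y(a) = (0*910)/2 = (1/2)*0 = 0)
-21612/19461 + Y(193)/4898 = -21612/19461 + 0/4898 = -21612*1/19461 + 0*(1/4898) = -7204/6487 + 0 = -7204/6487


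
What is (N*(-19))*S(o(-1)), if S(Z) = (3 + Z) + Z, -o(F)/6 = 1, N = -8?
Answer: -1368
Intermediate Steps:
o(F) = -6 (o(F) = -6*1 = -6)
S(Z) = 3 + 2*Z
(N*(-19))*S(o(-1)) = (-8*(-19))*(3 + 2*(-6)) = 152*(3 - 12) = 152*(-9) = -1368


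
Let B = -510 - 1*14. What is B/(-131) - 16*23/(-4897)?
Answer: 19956/4897 ≈ 4.0751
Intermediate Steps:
B = -524 (B = -510 - 14 = -524)
B/(-131) - 16*23/(-4897) = -524/(-131) - 16*23/(-4897) = -524*(-1/131) - 368*(-1/4897) = 4 + 368/4897 = 19956/4897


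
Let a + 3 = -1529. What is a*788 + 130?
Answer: -1207086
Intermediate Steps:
a = -1532 (a = -3 - 1529 = -1532)
a*788 + 130 = -1532*788 + 130 = -1207216 + 130 = -1207086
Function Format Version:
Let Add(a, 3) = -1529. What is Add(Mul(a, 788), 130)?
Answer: -1207086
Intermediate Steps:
a = -1532 (a = Add(-3, -1529) = -1532)
Add(Mul(a, 788), 130) = Add(Mul(-1532, 788), 130) = Add(-1207216, 130) = -1207086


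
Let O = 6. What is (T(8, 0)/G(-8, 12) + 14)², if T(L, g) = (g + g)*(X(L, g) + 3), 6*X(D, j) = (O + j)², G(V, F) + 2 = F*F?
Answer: 196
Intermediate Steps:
G(V, F) = -2 + F² (G(V, F) = -2 + F*F = -2 + F²)
X(D, j) = (6 + j)²/6
T(L, g) = 2*g*(3 + (6 + g)²/6) (T(L, g) = (g + g)*((6 + g)²/6 + 3) = (2*g)*(3 + (6 + g)²/6) = 2*g*(3 + (6 + g)²/6))
(T(8, 0)/G(-8, 12) + 14)² = (((⅓)*0*(18 + (6 + 0)²))/(-2 + 12²) + 14)² = (((⅓)*0*(18 + 6²))/(-2 + 144) + 14)² = (((⅓)*0*(18 + 36))/142 + 14)² = (((⅓)*0*54)*(1/142) + 14)² = (0*(1/142) + 14)² = (0 + 14)² = 14² = 196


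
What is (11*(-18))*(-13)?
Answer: 2574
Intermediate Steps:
(11*(-18))*(-13) = -198*(-13) = 2574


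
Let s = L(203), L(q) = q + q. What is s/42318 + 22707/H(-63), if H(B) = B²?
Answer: 5941520/1036791 ≈ 5.7307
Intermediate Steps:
L(q) = 2*q
s = 406 (s = 2*203 = 406)
s/42318 + 22707/H(-63) = 406/42318 + 22707/((-63)²) = 406*(1/42318) + 22707/3969 = 203/21159 + 22707*(1/3969) = 203/21159 + 841/147 = 5941520/1036791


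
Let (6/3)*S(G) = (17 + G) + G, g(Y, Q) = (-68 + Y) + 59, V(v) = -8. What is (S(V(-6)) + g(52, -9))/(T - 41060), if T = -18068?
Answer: -87/118256 ≈ -0.00073569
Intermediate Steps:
g(Y, Q) = -9 + Y
S(G) = 17/2 + G (S(G) = ((17 + G) + G)/2 = (17 + 2*G)/2 = 17/2 + G)
(S(V(-6)) + g(52, -9))/(T - 41060) = ((17/2 - 8) + (-9 + 52))/(-18068 - 41060) = (½ + 43)/(-59128) = (87/2)*(-1/59128) = -87/118256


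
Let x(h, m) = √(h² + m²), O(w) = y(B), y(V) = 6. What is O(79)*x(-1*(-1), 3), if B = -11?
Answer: 6*√10 ≈ 18.974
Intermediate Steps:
O(w) = 6
O(79)*x(-1*(-1), 3) = 6*√((-1*(-1))² + 3²) = 6*√(1² + 9) = 6*√(1 + 9) = 6*√10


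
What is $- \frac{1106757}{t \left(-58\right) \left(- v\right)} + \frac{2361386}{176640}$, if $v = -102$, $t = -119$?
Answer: $\frac{61121984711}{5181469440} \approx 11.796$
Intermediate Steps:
$- \frac{1106757}{t \left(-58\right) \left(- v\right)} + \frac{2361386}{176640} = - \frac{1106757}{\left(-119\right) \left(-58\right) \left(\left(-1\right) \left(-102\right)\right)} + \frac{2361386}{176640} = - \frac{1106757}{6902 \cdot 102} + 2361386 \cdot \frac{1}{176640} = - \frac{1106757}{704004} + \frac{1180693}{88320} = \left(-1106757\right) \frac{1}{704004} + \frac{1180693}{88320} = - \frac{368919}{234668} + \frac{1180693}{88320} = \frac{61121984711}{5181469440}$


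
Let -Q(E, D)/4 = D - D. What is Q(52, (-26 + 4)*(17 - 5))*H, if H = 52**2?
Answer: 0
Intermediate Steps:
Q(E, D) = 0 (Q(E, D) = -4*(D - D) = -4*0 = 0)
H = 2704
Q(52, (-26 + 4)*(17 - 5))*H = 0*2704 = 0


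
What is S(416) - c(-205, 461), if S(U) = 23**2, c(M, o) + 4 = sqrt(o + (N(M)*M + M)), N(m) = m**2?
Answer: 533 - I*sqrt(8614869) ≈ 533.0 - 2935.1*I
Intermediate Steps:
c(M, o) = -4 + sqrt(M + o + M**3) (c(M, o) = -4 + sqrt(o + (M**2*M + M)) = -4 + sqrt(o + (M**3 + M)) = -4 + sqrt(o + (M + M**3)) = -4 + sqrt(M + o + M**3))
S(U) = 529
S(416) - c(-205, 461) = 529 - (-4 + sqrt(-205 + 461 + (-205)**3)) = 529 - (-4 + sqrt(-205 + 461 - 8615125)) = 529 - (-4 + sqrt(-8614869)) = 529 - (-4 + I*sqrt(8614869)) = 529 + (4 - I*sqrt(8614869)) = 533 - I*sqrt(8614869)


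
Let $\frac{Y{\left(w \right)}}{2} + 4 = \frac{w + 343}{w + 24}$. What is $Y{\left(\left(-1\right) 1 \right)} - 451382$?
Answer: $- \frac{10381286}{23} \approx -4.5136 \cdot 10^{5}$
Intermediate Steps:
$Y{\left(w \right)} = -8 + \frac{2 \left(343 + w\right)}{24 + w}$ ($Y{\left(w \right)} = -8 + 2 \frac{w + 343}{w + 24} = -8 + 2 \frac{343 + w}{24 + w} = -8 + \frac{2 \left(343 + w\right)}{24 + w}$)
$Y{\left(\left(-1\right) 1 \right)} - 451382 = \frac{2 \left(247 - 3 \left(\left(-1\right) 1\right)\right)}{24 - 1} - 451382 = \frac{2 \left(247 - -3\right)}{24 - 1} - 451382 = \frac{2 \left(247 + 3\right)}{23} - 451382 = 2 \cdot \frac{1}{23} \cdot 250 - 451382 = \frac{500}{23} - 451382 = - \frac{10381286}{23}$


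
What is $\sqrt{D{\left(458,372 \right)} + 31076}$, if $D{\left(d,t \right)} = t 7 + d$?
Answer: $13 \sqrt{202} \approx 184.76$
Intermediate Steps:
$D{\left(d,t \right)} = d + 7 t$ ($D{\left(d,t \right)} = 7 t + d = d + 7 t$)
$\sqrt{D{\left(458,372 \right)} + 31076} = \sqrt{\left(458 + 7 \cdot 372\right) + 31076} = \sqrt{\left(458 + 2604\right) + 31076} = \sqrt{3062 + 31076} = \sqrt{34138} = 13 \sqrt{202}$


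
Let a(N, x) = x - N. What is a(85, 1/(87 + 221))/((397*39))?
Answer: -26179/4768764 ≈ -0.0054897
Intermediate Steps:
a(85, 1/(87 + 221))/((397*39)) = (1/(87 + 221) - 1*85)/((397*39)) = (1/308 - 85)/15483 = (1/308 - 85)*(1/15483) = -26179/308*1/15483 = -26179/4768764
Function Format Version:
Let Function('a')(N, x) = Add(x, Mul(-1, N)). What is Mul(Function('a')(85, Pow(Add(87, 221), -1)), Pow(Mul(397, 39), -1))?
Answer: Rational(-26179, 4768764) ≈ -0.0054897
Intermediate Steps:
Mul(Function('a')(85, Pow(Add(87, 221), -1)), Pow(Mul(397, 39), -1)) = Mul(Add(Pow(Add(87, 221), -1), Mul(-1, 85)), Pow(Mul(397, 39), -1)) = Mul(Add(Pow(308, -1), -85), Pow(15483, -1)) = Mul(Add(Rational(1, 308), -85), Rational(1, 15483)) = Mul(Rational(-26179, 308), Rational(1, 15483)) = Rational(-26179, 4768764)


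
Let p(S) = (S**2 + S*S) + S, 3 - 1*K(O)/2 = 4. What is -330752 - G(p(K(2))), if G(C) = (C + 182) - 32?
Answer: -330908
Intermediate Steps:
K(O) = -2 (K(O) = 6 - 2*4 = 6 - 8 = -2)
p(S) = S + 2*S**2 (p(S) = (S**2 + S**2) + S = 2*S**2 + S = S + 2*S**2)
G(C) = 150 + C (G(C) = (182 + C) - 32 = 150 + C)
-330752 - G(p(K(2))) = -330752 - (150 - 2*(1 + 2*(-2))) = -330752 - (150 - 2*(1 - 4)) = -330752 - (150 - 2*(-3)) = -330752 - (150 + 6) = -330752 - 1*156 = -330752 - 156 = -330908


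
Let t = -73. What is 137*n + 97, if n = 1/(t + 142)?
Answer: 6830/69 ≈ 98.985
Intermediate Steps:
n = 1/69 (n = 1/(-73 + 142) = 1/69 ≈ 0.014493)
137*n + 97 = 137*(1/69) + 97 = 137/69 + 97 = 6830/69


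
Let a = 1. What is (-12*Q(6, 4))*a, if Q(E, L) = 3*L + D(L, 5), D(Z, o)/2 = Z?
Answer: -240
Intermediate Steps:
D(Z, o) = 2*Z
Q(E, L) = 5*L (Q(E, L) = 3*L + 2*L = 5*L)
(-12*Q(6, 4))*a = -60*4*1 = -12*20*1 = -240*1 = -240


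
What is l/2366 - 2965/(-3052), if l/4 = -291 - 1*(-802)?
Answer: 946677/515788 ≈ 1.8354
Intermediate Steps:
l = 2044 (l = 4*(-291 - 1*(-802)) = 4*(-291 + 802) = 4*511 = 2044)
l/2366 - 2965/(-3052) = 2044/2366 - 2965/(-3052) = 2044*(1/2366) - 2965*(-1/3052) = 146/169 + 2965/3052 = 946677/515788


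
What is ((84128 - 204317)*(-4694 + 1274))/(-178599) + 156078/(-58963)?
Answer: -8088134359554/3510244279 ≈ -2304.2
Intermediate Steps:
((84128 - 204317)*(-4694 + 1274))/(-178599) + 156078/(-58963) = -120189*(-3420)*(-1/178599) + 156078*(-1/58963) = 411046380*(-1/178599) - 156078/58963 = -137015460/59533 - 156078/58963 = -8088134359554/3510244279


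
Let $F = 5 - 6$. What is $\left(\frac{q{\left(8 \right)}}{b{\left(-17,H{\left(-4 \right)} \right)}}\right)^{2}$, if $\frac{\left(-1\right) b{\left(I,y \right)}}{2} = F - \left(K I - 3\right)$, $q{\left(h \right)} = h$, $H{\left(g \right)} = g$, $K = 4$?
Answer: $\frac{4}{1225} \approx 0.0032653$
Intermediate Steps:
$F = -1$ ($F = 5 - 6 = -1$)
$b{\left(I,y \right)} = -4 + 8 I$ ($b{\left(I,y \right)} = - 2 \left(-1 - \left(4 I - 3\right)\right) = - 2 \left(-1 - \left(-3 + 4 I\right)\right) = - 2 \left(2 - 4 I\right) = -4 + 8 I$)
$\left(\frac{q{\left(8 \right)}}{b{\left(-17,H{\left(-4 \right)} \right)}}\right)^{2} = \left(\frac{8}{-4 + 8 \left(-17\right)}\right)^{2} = \left(\frac{8}{-4 - 136}\right)^{2} = \left(\frac{8}{-140}\right)^{2} = \left(8 \left(- \frac{1}{140}\right)\right)^{2} = \left(- \frac{2}{35}\right)^{2} = \frac{4}{1225}$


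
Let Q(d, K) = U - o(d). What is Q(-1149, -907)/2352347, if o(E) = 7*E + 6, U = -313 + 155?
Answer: 7879/2352347 ≈ 0.0033494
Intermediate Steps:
U = -158
o(E) = 6 + 7*E
Q(d, K) = -164 - 7*d (Q(d, K) = -158 - (6 + 7*d) = -158 + (-6 - 7*d) = -164 - 7*d)
Q(-1149, -907)/2352347 = (-164 - 7*(-1149))/2352347 = (-164 + 8043)*(1/2352347) = 7879*(1/2352347) = 7879/2352347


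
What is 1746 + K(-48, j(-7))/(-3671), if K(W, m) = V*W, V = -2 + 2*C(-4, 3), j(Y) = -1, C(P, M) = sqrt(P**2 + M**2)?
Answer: 6409950/3671 ≈ 1746.1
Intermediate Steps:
C(P, M) = sqrt(M**2 + P**2)
V = 8 (V = -2 + 2*sqrt(3**2 + (-4)**2) = -2 + 2*sqrt(9 + 16) = -2 + 2*sqrt(25) = -2 + 2*5 = -2 + 10 = 8)
K(W, m) = 8*W
1746 + K(-48, j(-7))/(-3671) = 1746 + (8*(-48))/(-3671) = 1746 - 384*(-1/3671) = 1746 + 384/3671 = 6409950/3671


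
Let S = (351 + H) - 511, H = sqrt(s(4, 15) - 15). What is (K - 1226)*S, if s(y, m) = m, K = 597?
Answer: 100640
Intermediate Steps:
H = 0 (H = sqrt(15 - 15) = sqrt(0) = 0)
S = -160 (S = (351 + 0) - 511 = 351 - 511 = -160)
(K - 1226)*S = (597 - 1226)*(-160) = -629*(-160) = 100640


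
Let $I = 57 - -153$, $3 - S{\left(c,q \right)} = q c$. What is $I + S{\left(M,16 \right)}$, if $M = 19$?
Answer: $-91$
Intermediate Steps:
$S{\left(c,q \right)} = 3 - c q$ ($S{\left(c,q \right)} = 3 - q c = 3 - c q$)
$I = 210$ ($I = 57 + 153 = 210$)
$I + S{\left(M,16 \right)} = 210 + \left(3 - 19 \cdot 16\right) = 210 + \left(3 - 304\right) = 210 - 301 = -91$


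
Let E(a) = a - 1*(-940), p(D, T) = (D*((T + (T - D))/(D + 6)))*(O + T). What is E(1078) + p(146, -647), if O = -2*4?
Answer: 17251742/19 ≈ 9.0799e+5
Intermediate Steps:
O = -8
p(D, T) = D*(-8 + T)*(-D + 2*T)/(6 + D) (p(D, T) = (D*((T + (T - D))/(D + 6)))*(-8 + T) = (D*((-D + 2*T)/(6 + D)))*(-8 + T) = (D*(-D + 2*T)/(6 + D))*(-8 + T) = D*(-8 + T)*(-D + 2*T)/(6 + D))
E(a) = 940 + a (E(a) = a + 940 = 940 + a)
E(1078) + p(146, -647) = (940 + 1078) + 146*(-16*(-647) + 2*(-647)² + 8*146 - 1*146*(-647))/(6 + 146) = 2018 + 146*(10352 + 2*418609 + 1168 + 94462)/152 = 2018 + 146*(1/152)*(10352 + 837218 + 1168 + 94462) = 2018 + 146*(1/152)*943200 = 2018 + 17213400/19 = 17251742/19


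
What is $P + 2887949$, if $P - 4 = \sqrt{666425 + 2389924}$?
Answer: $2887953 + \sqrt{3056349} \approx 2.8897 \cdot 10^{6}$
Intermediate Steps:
$P = 4 + \sqrt{3056349}$ ($P = 4 + \sqrt{666425 + 2389924} = 4 + \sqrt{3056349} \approx 1752.2$)
$P + 2887949 = \left(4 + \sqrt{3056349}\right) + 2887949 = 2887953 + \sqrt{3056349}$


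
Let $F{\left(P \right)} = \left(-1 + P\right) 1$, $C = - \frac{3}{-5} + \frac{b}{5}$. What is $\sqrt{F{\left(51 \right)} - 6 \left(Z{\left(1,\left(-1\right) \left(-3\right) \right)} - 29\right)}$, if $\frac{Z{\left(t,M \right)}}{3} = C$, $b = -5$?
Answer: $\frac{34 \sqrt{5}}{5} \approx 15.205$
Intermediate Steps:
$C = - \frac{2}{5}$ ($C = - \frac{3}{-5} - \frac{5}{5} = \left(-3\right) \left(- \frac{1}{5}\right) - 1 = \frac{3}{5} - 1 = - \frac{2}{5} \approx -0.4$)
$Z{\left(t,M \right)} = - \frac{6}{5}$ ($Z{\left(t,M \right)} = 3 \left(- \frac{2}{5}\right) = - \frac{6}{5}$)
$F{\left(P \right)} = -1 + P$
$\sqrt{F{\left(51 \right)} - 6 \left(Z{\left(1,\left(-1\right) \left(-3\right) \right)} - 29\right)} = \sqrt{\left(-1 + 51\right) - 6 \left(- \frac{6}{5} - 29\right)} = \sqrt{50 - - \frac{906}{5}} = \sqrt{50 + \frac{906}{5}} = \sqrt{\frac{1156}{5}} = \frac{34 \sqrt{5}}{5}$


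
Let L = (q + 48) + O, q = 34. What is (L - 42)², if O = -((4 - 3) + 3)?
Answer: 1296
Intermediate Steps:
O = -4 (O = -(1 + 3) = -1*4 = -4)
L = 78 (L = (34 + 48) - 4 = 82 - 4 = 78)
(L - 42)² = (78 - 42)² = 36² = 1296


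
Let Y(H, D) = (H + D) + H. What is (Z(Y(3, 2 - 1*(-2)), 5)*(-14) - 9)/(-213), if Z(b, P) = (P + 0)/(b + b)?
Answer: 25/426 ≈ 0.058685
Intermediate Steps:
Y(H, D) = D + 2*H (Y(H, D) = (D + H) + H = D + 2*H)
Z(b, P) = P/(2*b) (Z(b, P) = P/((2*b)) = P*(1/(2*b)) = P/(2*b))
(Z(Y(3, 2 - 1*(-2)), 5)*(-14) - 9)/(-213) = (((1/2)*5/((2 - 1*(-2)) + 2*3))*(-14) - 9)/(-213) = (((1/2)*5/((2 + 2) + 6))*(-14) - 9)*(-1/213) = (((1/2)*5/(4 + 6))*(-14) - 9)*(-1/213) = (((1/2)*5/10)*(-14) - 9)*(-1/213) = (((1/2)*5*(1/10))*(-14) - 9)*(-1/213) = ((1/4)*(-14) - 9)*(-1/213) = (-7/2 - 9)*(-1/213) = -25/2*(-1/213) = 25/426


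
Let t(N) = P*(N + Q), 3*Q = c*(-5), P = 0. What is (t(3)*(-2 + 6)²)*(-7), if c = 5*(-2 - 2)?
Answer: 0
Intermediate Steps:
c = -20 (c = 5*(-4) = -20)
Q = 100/3 (Q = (-20*(-5))/3 = (⅓)*100 = 100/3 ≈ 33.333)
t(N) = 0 (t(N) = 0*(N + 100/3) = 0*(100/3 + N) = 0)
(t(3)*(-2 + 6)²)*(-7) = (0*(-2 + 6)²)*(-7) = (0*4²)*(-7) = (0*16)*(-7) = 0*(-7) = 0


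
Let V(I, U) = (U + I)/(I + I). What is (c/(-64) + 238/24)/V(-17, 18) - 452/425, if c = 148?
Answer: -2647973/10200 ≈ -259.60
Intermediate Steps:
V(I, U) = (I + U)/(2*I) (V(I, U) = (I + U)/((2*I)) = (I + U)*(1/(2*I)) = (I + U)/(2*I))
(c/(-64) + 238/24)/V(-17, 18) - 452/425 = (148/(-64) + 238/24)/(((½)*(-17 + 18)/(-17))) - 452/425 = (148*(-1/64) + 238*(1/24))/(((½)*(-1/17)*1)) - 452*1/425 = (-37/16 + 119/12)/(-1/34) - 452/425 = (365/48)*(-34) - 452/425 = -6205/24 - 452/425 = -2647973/10200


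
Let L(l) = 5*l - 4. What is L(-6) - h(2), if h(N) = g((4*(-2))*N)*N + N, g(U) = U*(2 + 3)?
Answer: 124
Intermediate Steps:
L(l) = -4 + 5*l
g(U) = 5*U (g(U) = U*5 = 5*U)
h(N) = N - 40*N² (h(N) = (5*((4*(-2))*N))*N + N = (5*(-8*N))*N + N = (-40*N)*N + N = -40*N² + N = N - 40*N²)
L(-6) - h(2) = (-4 + 5*(-6)) - 2*(1 - 40*2) = (-4 - 30) - 2*(1 - 80) = -34 - 2*(-79) = -34 - 1*(-158) = -34 + 158 = 124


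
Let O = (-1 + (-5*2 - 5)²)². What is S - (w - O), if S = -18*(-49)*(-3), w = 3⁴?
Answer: 47449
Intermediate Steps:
w = 81
O = 50176 (O = (-1 + (-10 - 5)²)² = (-1 + (-15)²)² = (-1 + 225)² = 224² = 50176)
S = -2646 (S = 882*(-3) = -2646)
S - (w - O) = -2646 - (81 - 1*50176) = -2646 - (81 - 50176) = -2646 - 1*(-50095) = -2646 + 50095 = 47449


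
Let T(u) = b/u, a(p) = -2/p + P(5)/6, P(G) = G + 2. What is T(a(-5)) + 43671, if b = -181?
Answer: 2047107/47 ≈ 43555.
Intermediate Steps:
P(G) = 2 + G
a(p) = 7/6 - 2/p (a(p) = -2/p + (2 + 5)/6 = -2/p + 7*(⅙) = -2/p + 7/6 = 7/6 - 2/p)
T(u) = -181/u
T(a(-5)) + 43671 = -181/(7/6 - 2/(-5)) + 43671 = -181/(7/6 - 2*(-⅕)) + 43671 = -181/(7/6 + ⅖) + 43671 = -181/47/30 + 43671 = -181*30/47 + 43671 = -5430/47 + 43671 = 2047107/47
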